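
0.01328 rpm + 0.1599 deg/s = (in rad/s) 0.004181. Check: 1 rpm = 0.10471976 rad/s, so 0.01328 rpm = 0.01328 * 0.10471976 = 0.0013906783 rad/s. 1 deg/s = 0.017453293 rad/s, so 0.1599 deg/s = 0.1599 * 0.017453293 = 0.0027907815 rad/s. Sum: 0.0013906783 + 0.0027907815 = 0.0041814598 rad/s. Result: 0.0041814598 rad/s ≈ 0.004181 rad/s (4 s.f.).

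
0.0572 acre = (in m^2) 1 acre = 4046.8564 m^2, so 0.0572 acre = 0.0572 * 4046.8564 = 231.48019 m^2. Result: 231.48019 m^2 ≈ 231.5 m^2 (4 s.f.). Final answer: 231.5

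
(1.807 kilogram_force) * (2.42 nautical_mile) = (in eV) 1 kilogram_force = 9.80665 N, so 1.807 kilogram_force = 1.807 * 9.80665 = 17.720617 N. 1 nautical_mile = 1852 m, so 2.42 nautical_mile = 2.42 * 1852 = 4481.84 m. Combine: 17.720617 N * 4481.84 m = 79420.968 J. 1 eV = 1.6021766e-19 J, so 79420.968 J = 79420.968 / 1.6021766e-19 = 4.9570669e+23 eV ≈ 4.957e+23 eV (4 s.f.). Final answer: 4.957e+23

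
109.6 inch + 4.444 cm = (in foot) 1 inch = 0.0254 m, so 109.6 inch = 109.6 * 0.0254 = 2.78384 m. 1 cm = 0.01 m, so 4.444 cm = 4.444 * 0.01 = 0.04444 m. Sum: 2.78384 + 0.04444 = 2.82828 m. 1 foot = 0.3048 m, so 2.82828 m = 2.82828 / 0.3048 = 9.2791339 foot ≈ 9.279 foot (4 s.f.). Final answer: 9.279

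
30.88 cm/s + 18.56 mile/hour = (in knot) 16.73. Check: 1 cm/s = 0.01 m/s, so 30.88 cm/s = 30.88 * 0.01 = 0.3088 m/s. 1 mile/hour = 0.44704 m/s, so 18.56 mile/hour = 18.56 * 0.44704 = 8.2970624 m/s. Sum: 0.3088 + 8.2970624 = 8.6058624 m/s. 1 knot = 0.51444444 m/s, so 8.6058624 m/s = 8.6058624 / 0.51444444 = 16.728458 knot ≈ 16.73 knot (4 s.f.).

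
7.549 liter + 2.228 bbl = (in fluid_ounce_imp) 1 liter = 0.001 m^3, so 7.549 liter = 7.549 * 0.001 = 0.007549 m^3. 1 bbl = 0.15898729 m^3, so 2.228 bbl = 2.228 * 0.15898729 = 0.35422369 m^3. Sum: 0.007549 + 0.35422369 = 0.36177269 m^3. 1 fluid_ounce_imp = 2.8413063e-05 m^3, so 0.36177269 m^3 = 0.36177269 / 2.8413063e-05 = 12732.619 fluid_ounce_imp ≈ 1.273e+04 fluid_ounce_imp (4 s.f.). Final answer: 1.273e+04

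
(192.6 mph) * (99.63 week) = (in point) 1.471e+13. Check: 1 mph = 0.44704 m/s, so 192.6 mph = 192.6 * 0.44704 = 86.099904 m/s. 1 week = 604800 s, so 99.63 week = 99.63 * 604800 = 60256224 s. Combine: 86.099904 m/s * 60256224 s = 5.1880551e+09 m. 1 point = 0.00035277778 m, so 5.1880551e+09 m = 5.1880551e+09 / 0.00035277778 = 1.4706298e+13 point ≈ 1.471e+13 point (4 s.f.).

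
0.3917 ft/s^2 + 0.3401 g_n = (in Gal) 345.5. Check: 1 ft/s^2 = 0.3048 m/s^2, so 0.3917 ft/s^2 = 0.3917 * 0.3048 = 0.11939016 m/s^2. 1 g_n = 9.80665 m/s^2, so 0.3401 g_n = 0.3401 * 9.80665 = 3.3352417 m/s^2. Sum: 0.11939016 + 3.3352417 = 3.4546318 m/s^2. 1 Gal = 0.01 m/s^2, so 3.4546318 m/s^2 = 3.4546318 / 0.01 = 345.46318 Gal ≈ 345.5 Gal (4 s.f.).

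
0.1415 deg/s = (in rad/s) 1 deg/s = 0.017453293 rad/s, so 0.1415 deg/s = 0.1415 * 0.017453293 = 0.0024696409 rad/s. Result: 0.0024696409 rad/s ≈ 0.00247 rad/s (4 s.f.). Final answer: 0.00247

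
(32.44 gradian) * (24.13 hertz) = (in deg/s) 704.5. Check: 1 gradian = 0.015707963 rad, so 32.44 gradian = 32.44 * 0.015707963 = 0.50956633 rad. 24.13 hertz = 24.13 Hz. Combine: 0.50956633 rad * 24.13 Hz = 12.295836 rad/s. 1 deg/s = 0.017453293 rad/s, so 12.295836 rad/s = 12.295836 / 0.017453293 = 704.49948 deg/s ≈ 704.5 deg/s (4 s.f.).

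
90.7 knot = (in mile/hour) 104.4. Check: 1 knot = 0.51444444 m/s, so 90.7 knot = 90.7 * 0.51444444 = 46.660111 m/s. 1 mile/hour = 0.44704 m/s, so 46.660111 m/s = 46.660111 / 0.44704 = 104.3757 mile/hour ≈ 104.4 mile/hour (4 s.f.).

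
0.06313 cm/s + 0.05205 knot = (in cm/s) 1 cm/s = 0.01 m/s, so 0.06313 cm/s = 0.06313 * 0.01 = 0.0006313 m/s. 1 knot = 0.51444444 m/s, so 0.05205 knot = 0.05205 * 0.51444444 = 0.026776833 m/s. Sum: 0.0006313 + 0.026776833 = 0.027408133 m/s. 1 cm/s = 0.01 m/s, so 0.027408133 m/s = 0.027408133 / 0.01 = 2.7408133 cm/s ≈ 2.741 cm/s (4 s.f.). Final answer: 2.741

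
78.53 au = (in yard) 1 au = 1.4959787e+11 m, so 78.53 au = 78.53 * 1.4959787e+11 = 1.1747921e+13 m. 1 yard = 0.9144 m, so 1.1747921e+13 m = 1.1747921e+13 / 0.9144 = 1.2847682e+13 yard ≈ 1.285e+13 yard (4 s.f.). Final answer: 1.285e+13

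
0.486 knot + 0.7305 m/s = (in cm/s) 98.05. Check: 1 knot = 0.51444444 m/s, so 0.486 knot = 0.486 * 0.51444444 = 0.25002 m/s. 0.7305 m/s is already in m/s. Sum: 0.25002 + 0.7305 = 0.98052 m/s. 1 cm/s = 0.01 m/s, so 0.98052 m/s = 0.98052 / 0.01 = 98.052 cm/s ≈ 98.05 cm/s (4 s.f.).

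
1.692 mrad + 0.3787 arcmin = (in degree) 1 mrad = 0.001 rad, so 1.692 mrad = 1.692 * 0.001 = 0.001692 rad. 1 arcmin = 0.00029088821 rad, so 0.3787 arcmin = 0.3787 * 0.00029088821 = 0.00011015936 rad. Sum: 0.001692 + 0.00011015936 = 0.0018021594 rad. 1 degree = 0.017453293 rad, so 0.0018021594 rad = 0.0018021594 / 0.017453293 = 0.10325613 degree ≈ 0.1033 degree (4 s.f.). Final answer: 0.1033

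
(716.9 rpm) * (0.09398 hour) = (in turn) 4042. Check: 1 rpm = 0.10471976 rad/s, so 716.9 rpm = 716.9 * 0.10471976 = 75.073592 rad/s. 1 hour = 3600 s, so 0.09398 hour = 0.09398 * 3600 = 338.328 s. Combine: 75.073592 rad/s * 338.328 s = 25399.498 rad. 1 turn = 6.2831853 rad, so 25399.498 rad = 25399.498 / 6.2831853 = 4042.4557 turn ≈ 4042 turn (4 s.f.).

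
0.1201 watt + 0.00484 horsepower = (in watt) 3.729. Check: 0.1201 watt = 0.1201 W. 1 horsepower = 745.69987 W, so 0.00484 horsepower = 0.00484 * 745.69987 = 3.6091874 W. Sum: 0.1201 + 3.6091874 = 3.7292874 W. 3.7292874 W = 3.7292874 watt ≈ 3.729 watt (4 s.f.).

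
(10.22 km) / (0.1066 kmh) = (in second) 1 km = 1000 m, so 10.22 km = 10.22 * 1000 = 10220 m. 1 kmh = 0.27777778 m/s, so 0.1066 kmh = 0.1066 * 0.27777778 = 0.029611111 m/s. Combine: 10220 m / 0.029611111 m/s = 345140.71 s. 345140.71 s = 345140.71 second ≈ 3.451e+05 second (4 s.f.). Final answer: 3.451e+05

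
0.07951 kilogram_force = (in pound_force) 0.1753. Check: 1 kilogram_force = 9.80665 N, so 0.07951 kilogram_force = 0.07951 * 9.80665 = 0.77972674 N. 1 pound_force = 4.4482216 N, so 0.77972674 N = 0.77972674 / 4.4482216 = 0.17528954 pound_force ≈ 0.1753 pound_force (4 s.f.).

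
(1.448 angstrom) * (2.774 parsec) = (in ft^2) 1 angstrom = 1e-10 m, so 1.448 angstrom = 1.448 * 1e-10 = 1.448e-10 m. 1 parsec = 3.0856776e+16 m, so 2.774 parsec = 2.774 * 3.0856776e+16 = 8.5596696e+16 m. Combine: 1.448e-10 m * 8.5596696e+16 m = 12394402 m^2. 1 ft^2 = 0.09290304 m^2, so 12394402 m^2 = 12394402 / 0.09290304 = 1.3341223e+08 ft^2 ≈ 1.334e+08 ft^2 (4 s.f.). Final answer: 1.334e+08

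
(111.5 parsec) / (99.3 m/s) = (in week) 5.729e+10. Check: 1 parsec = 3.0856776e+16 m, so 111.5 parsec = 111.5 * 3.0856776e+16 = 3.4405305e+18 m. 99.3 m/s is already in m/s. Combine: 3.4405305e+18 m / 99.3 m/s = 3.464784e+16 s. 1 week = 604800 s, so 3.464784e+16 s = 3.464784e+16 / 604800 = 5.7288095e+10 week ≈ 5.729e+10 week (4 s.f.).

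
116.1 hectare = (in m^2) 1.161e+06. Check: 1 hectare = 10000 m^2, so 116.1 hectare = 116.1 * 10000 = 1161000 m^2. Result: 1161000 m^2 ≈ 1.161e+06 m^2 (4 s.f.).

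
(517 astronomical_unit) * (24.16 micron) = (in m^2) 1 astronomical_unit = 1.4959787e+11 m, so 517 astronomical_unit = 517 * 1.4959787e+11 = 7.7342099e+13 m. 1 micron = 1e-06 m, so 24.16 micron = 24.16 * 1e-06 = 2.416e-05 m. Combine: 7.7342099e+13 m * 2.416e-05 m = 1.8685851e+09 m^2. Result: 1.8685851e+09 m^2 ≈ 1.869e+09 m^2 (4 s.f.). Final answer: 1.869e+09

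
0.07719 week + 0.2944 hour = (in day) 0.5526. Check: 1 week = 604800 s, so 0.07719 week = 0.07719 * 604800 = 46684.512 s. 1 hour = 3600 s, so 0.2944 hour = 0.2944 * 3600 = 1059.84 s. Sum: 46684.512 + 1059.84 = 47744.352 s. 1 day = 86400 s, so 47744.352 s = 47744.352 / 86400 = 0.55259667 day ≈ 0.5526 day (4 s.f.).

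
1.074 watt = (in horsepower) 0.00144. Check: 1.074 watt = 1.074 W. 1 horsepower = 745.69987 W, so 1.074 W = 1.074 / 745.69987 = 0.0014402577 horsepower ≈ 0.00144 horsepower (4 s.f.).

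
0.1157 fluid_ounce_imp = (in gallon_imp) 0.0007231. Check: 1 fluid_ounce_imp = 2.8413063e-05 m^3, so 0.1157 fluid_ounce_imp = 0.1157 * 2.8413063e-05 = 3.2873913e-06 m^3. 1 gallon_imp = 0.00454609 m^3, so 3.2873913e-06 m^3 = 3.2873913e-06 / 0.00454609 = 0.000723125 gallon_imp ≈ 0.0007231 gallon_imp (4 s.f.).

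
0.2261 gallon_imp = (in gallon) 0.2715. Check: 1 gallon_imp = 0.00454609 m^3, so 0.2261 gallon_imp = 0.2261 * 0.00454609 = 0.0010278709 m^3. 1 gallon = 0.0037854118 m^3, so 0.0010278709 m^3 = 0.0010278709 / 0.0037854118 = 0.27153478 gallon ≈ 0.2715 gallon (4 s.f.).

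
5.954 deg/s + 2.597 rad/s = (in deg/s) 154.8. Check: 1 deg/s = 0.017453293 rad/s, so 5.954 deg/s = 5.954 * 0.017453293 = 0.1039169 rad/s. 2.597 rad/s is already in rad/s. Sum: 0.1039169 + 2.597 = 2.7009169 rad/s. 1 deg/s = 0.017453293 rad/s, so 2.7009169 rad/s = 2.7009169 / 0.017453293 = 154.75114 deg/s ≈ 154.8 deg/s (4 s.f.).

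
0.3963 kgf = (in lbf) 0.8737. Check: 1 kgf = 9.80665 N, so 0.3963 kgf = 0.3963 * 9.80665 = 3.8863754 N. 1 lbf = 4.4482216 N, so 3.8863754 N = 3.8863754 / 4.4482216 = 0.87369195 lbf ≈ 0.8737 lbf (4 s.f.).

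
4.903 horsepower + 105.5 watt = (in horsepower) 5.044. Check: 1 horsepower = 745.69987 W, so 4.903 horsepower = 4.903 * 745.69987 = 3656.1665 W. 105.5 watt = 105.5 W. Sum: 3656.1665 + 105.5 = 3761.6665 W. 1 horsepower = 745.69987 W, so 3761.6665 W = 3761.6665 / 745.69987 = 5.0444778 horsepower ≈ 5.044 horsepower (4 s.f.).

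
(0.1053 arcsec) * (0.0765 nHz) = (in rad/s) 1 arcsec = 4.8481368e-06 rad, so 0.1053 arcsec = 0.1053 * 4.8481368e-06 = 5.1050881e-07 rad. 1 nHz = 1e-09 Hz, so 0.0765 nHz = 0.0765 * 1e-09 = 7.65e-11 Hz. Combine: 5.1050881e-07 rad * 7.65e-11 Hz = 3.9053924e-17 rad/s. Result: 3.9053924e-17 rad/s ≈ 3.905e-17 rad/s (4 s.f.). Final answer: 3.905e-17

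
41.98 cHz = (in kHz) 1 cHz = 0.01 Hz, so 41.98 cHz = 41.98 * 0.01 = 0.4198 Hz. 1 kHz = 1000 Hz, so 0.4198 Hz = 0.4198 / 1000 = 0.0004198 kHz. Final answer: 0.0004198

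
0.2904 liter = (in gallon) 1 liter = 0.001 m^3, so 0.2904 liter = 0.2904 * 0.001 = 0.0002904 m^3. 1 gallon = 0.0037854118 m^3, so 0.0002904 m^3 = 0.0002904 / 0.0037854118 = 0.076715564 gallon ≈ 0.07672 gallon (4 s.f.). Final answer: 0.07672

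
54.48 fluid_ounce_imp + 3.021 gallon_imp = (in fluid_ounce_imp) 537.8. Check: 1 fluid_ounce_imp = 2.8413063e-05 m^3, so 54.48 fluid_ounce_imp = 54.48 * 2.8413063e-05 = 0.0015479436 m^3. 1 gallon_imp = 0.00454609 m^3, so 3.021 gallon_imp = 3.021 * 0.00454609 = 0.013733738 m^3. Sum: 0.0015479436 + 0.013733738 = 0.015281682 m^3. 1 fluid_ounce_imp = 2.8413063e-05 m^3, so 0.015281682 m^3 = 0.015281682 / 2.8413063e-05 = 537.84 fluid_ounce_imp ≈ 537.8 fluid_ounce_imp (4 s.f.).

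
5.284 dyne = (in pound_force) 1.188e-05. Check: 1 dyne = 1e-05 N, so 5.284 dyne = 5.284 * 1e-05 = 5.284e-05 N. 1 pound_force = 4.4482216 N, so 5.284e-05 N = 5.284e-05 / 4.4482216 = 1.1878905e-05 pound_force ≈ 1.188e-05 pound_force (4 s.f.).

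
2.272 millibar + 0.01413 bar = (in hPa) 1 millibar = 100 Pa, so 2.272 millibar = 2.272 * 100 = 227.2 Pa. 1 bar = 100000 Pa, so 0.01413 bar = 0.01413 * 100000 = 1413 Pa. Sum: 227.2 + 1413 = 1640.2 Pa. 1 hPa = 100 Pa, so 1640.2 Pa = 1640.2 / 100 = 16.402 hPa ≈ 16.4 hPa (4 s.f.). Final answer: 16.4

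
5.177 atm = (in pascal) 1 atm = 101325 Pa, so 5.177 atm = 5.177 * 101325 = 524559.52 Pa. 524559.52 Pa = 524559.52 pascal ≈ 5.246e+05 pascal (4 s.f.). Final answer: 5.246e+05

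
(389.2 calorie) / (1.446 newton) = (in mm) 1 calorie = 4.184 J, so 389.2 calorie = 389.2 * 4.184 = 1628.4128 J. 1.446 newton = 1.446 N. Combine: 1628.4128 J / 1.446 N = 1126.1499 m. 1 mm = 0.001 m, so 1126.1499 m = 1126.1499 / 0.001 = 1126149.9 mm ≈ 1.126e+06 mm (4 s.f.). Final answer: 1.126e+06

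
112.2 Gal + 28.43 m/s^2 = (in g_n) 3.013. Check: 1 Gal = 0.01 m/s^2, so 112.2 Gal = 112.2 * 0.01 = 1.122 m/s^2. 28.43 m/s^2 is already in m/s^2. Sum: 1.122 + 28.43 = 29.552 m/s^2. 1 g_n = 9.80665 m/s^2, so 29.552 m/s^2 = 29.552 / 9.80665 = 3.0134654 g_n ≈ 3.013 g_n (4 s.f.).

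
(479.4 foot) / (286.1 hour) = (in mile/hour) 1 foot = 0.3048 m, so 479.4 foot = 479.4 * 0.3048 = 146.12112 m. 1 hour = 3600 s, so 286.1 hour = 286.1 * 3600 = 1029960 s. Combine: 146.12112 m / 1029960 s = 0.00014187067 m/s. 1 mile/hour = 0.44704 m/s, so 0.00014187067 m/s = 0.00014187067 / 0.44704 = 0.00031735566 mile/hour ≈ 0.0003174 mile/hour (4 s.f.). Final answer: 0.0003174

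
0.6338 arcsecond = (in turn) 4.89e-07. Check: 1 arcsecond = 4.8481368e-06 rad, so 0.6338 arcsecond = 0.6338 * 4.8481368e-06 = 3.0727491e-06 rad. 1 turn = 6.2831853 rad, so 3.0727491e-06 rad = 3.0727491e-06 / 6.2831853 = 4.8904321e-07 turn ≈ 4.89e-07 turn (4 s.f.).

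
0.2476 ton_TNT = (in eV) 6.466e+27. Check: 1 ton_TNT = 4.184e+09 J, so 0.2476 ton_TNT = 0.2476 * 4.184e+09 = 1.0359584e+09 J. 1 eV = 1.6021766e-19 J, so 1.0359584e+09 J = 1.0359584e+09 / 1.6021766e-19 = 6.4659438e+27 eV ≈ 6.466e+27 eV (4 s.f.).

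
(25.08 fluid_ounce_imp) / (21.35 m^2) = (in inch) 1 fluid_ounce_imp = 2.8413063e-05 m^3, so 25.08 fluid_ounce_imp = 25.08 * 2.8413063e-05 = 0.00071259961 m^3. 21.35 m^2 is already in m^2. Combine: 0.00071259961 m^3 / 21.35 m^2 = 3.3377031e-05 m. 1 inch = 0.0254 m, so 3.3377031e-05 m = 3.3377031e-05 / 0.0254 = 0.0013140563 inch ≈ 0.001314 inch (4 s.f.). Final answer: 0.001314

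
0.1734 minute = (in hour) 0.00289. Check: 1 minute = 60 s, so 0.1734 minute = 0.1734 * 60 = 10.404 s. 1 hour = 3600 s, so 10.404 s = 10.404 / 3600 = 0.00289 hour.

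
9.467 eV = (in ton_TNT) 1 eV = 1.6021766e-19 J, so 9.467 eV = 9.467 * 1.6021766e-19 = 1.5167806e-18 J. 1 ton_TNT = 4.184e+09 J, so 1.5167806e-18 J = 1.5167806e-18 / 4.184e+09 = 3.6251927e-28 ton_TNT ≈ 3.625e-28 ton_TNT (4 s.f.). Final answer: 3.625e-28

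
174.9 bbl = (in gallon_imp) 6117. Check: 1 bbl = 0.15898729 m^3, so 174.9 bbl = 174.9 * 0.15898729 = 27.806878 m^3. 1 gallon_imp = 0.00454609 m^3, so 27.806878 m^3 = 27.806878 / 0.00454609 = 6116.658 gallon_imp ≈ 6117 gallon_imp (4 s.f.).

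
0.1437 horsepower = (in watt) 1 horsepower = 745.69987 W, so 0.1437 horsepower = 0.1437 * 745.69987 = 107.15707 W. 107.15707 W = 107.15707 watt ≈ 107.2 watt (4 s.f.). Final answer: 107.2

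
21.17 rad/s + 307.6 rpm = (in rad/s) 53.38. Check: 21.17 rad/s is already in rad/s. 1 rpm = 0.10471976 rad/s, so 307.6 rpm = 307.6 * 0.10471976 = 32.211797 rad/s. Sum: 21.17 + 32.211797 = 53.381797 rad/s. Result: 53.381797 rad/s ≈ 53.38 rad/s (4 s.f.).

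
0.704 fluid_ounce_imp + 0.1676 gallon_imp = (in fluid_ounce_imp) 1 fluid_ounce_imp = 2.8413063e-05 m^3, so 0.704 fluid_ounce_imp = 0.704 * 2.8413063e-05 = 2.0002796e-05 m^3. 1 gallon_imp = 0.00454609 m^3, so 0.1676 gallon_imp = 0.1676 * 0.00454609 = 0.00076192468 m^3. Sum: 2.0002796e-05 + 0.00076192468 = 0.00078192748 m^3. 1 fluid_ounce_imp = 2.8413063e-05 m^3, so 0.00078192748 m^3 = 0.00078192748 / 2.8413063e-05 = 27.52 fluid_ounce_imp. Final answer: 27.52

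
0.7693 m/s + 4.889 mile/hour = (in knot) 5.744. Check: 0.7693 m/s is already in m/s. 1 mile/hour = 0.44704 m/s, so 4.889 mile/hour = 4.889 * 0.44704 = 2.1855786 m/s. Sum: 0.7693 + 2.1855786 = 2.9548786 m/s. 1 knot = 0.51444444 m/s, so 2.9548786 m/s = 2.9548786 / 0.51444444 = 5.7438244 knot ≈ 5.744 knot (4 s.f.).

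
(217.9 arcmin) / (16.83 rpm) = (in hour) 1 arcmin = 0.00029088821 rad, so 217.9 arcmin = 217.9 * 0.00029088821 = 0.063384541 rad. 1 rpm = 0.10471976 rad/s, so 16.83 rpm = 16.83 * 0.10471976 = 1.7624335 rad/s. Combine: 0.063384541 rad / 1.7624335 rad/s = 0.035964217 s. 1 hour = 3600 s, so 0.035964217 s = 0.035964217 / 3600 = 9.9900604e-06 hour ≈ 9.99e-06 hour (4 s.f.). Final answer: 9.99e-06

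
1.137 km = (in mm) 1.137e+06. Check: 1 km = 1000 m, so 1.137 km = 1.137 * 1000 = 1137 m. 1 mm = 0.001 m, so 1137 m = 1137 / 0.001 = 1137000 mm ≈ 1.137e+06 mm (4 s.f.).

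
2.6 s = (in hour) 1 hour = 3600 s, so 2.6 s = 2.6 / 3600 = 0.00072222222 hour ≈ 0.0007222 hour (4 s.f.). Final answer: 0.0007222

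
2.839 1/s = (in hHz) 2.839 1/s = 2.839 Hz. 1 hHz = 100 Hz, so 2.839 Hz = 2.839 / 100 = 0.02839 hHz. Final answer: 0.02839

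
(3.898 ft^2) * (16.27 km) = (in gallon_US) 1 ft^2 = 0.09290304 m^2, so 3.898 ft^2 = 3.898 * 0.09290304 = 0.36213605 m^2. 1 km = 1000 m, so 16.27 km = 16.27 * 1000 = 16270 m. Combine: 0.36213605 m^2 * 16270 m = 5891.9535 m^3. 1 gallon_US = 0.0037854118 m^3, so 5891.9535 m^3 = 5891.9535 / 0.0037854118 = 1556489.5 gallon_US ≈ 1.556e+06 gallon_US (4 s.f.). Final answer: 1.556e+06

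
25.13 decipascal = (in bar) 2.513e-05. Check: 1 decipascal = 0.1 Pa, so 25.13 decipascal = 25.13 * 0.1 = 2.513 Pa. 1 bar = 100000 Pa, so 2.513 Pa = 2.513 / 100000 = 2.513e-05 bar.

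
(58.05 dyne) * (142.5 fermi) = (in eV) 1 dyne = 1e-05 N, so 58.05 dyne = 58.05 * 1e-05 = 0.0005805 N. 1 fermi = 1e-15 m, so 142.5 fermi = 142.5 * 1e-15 = 1.425e-13 m. Combine: 0.0005805 N * 1.425e-13 m = 8.272125e-17 J. 1 eV = 1.6021766e-19 J, so 8.272125e-17 J = 8.272125e-17 / 1.6021766e-19 = 516.30543 eV ≈ 516.3 eV (4 s.f.). Final answer: 516.3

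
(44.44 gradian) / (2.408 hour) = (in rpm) 0.000769. Check: 1 gradian = 0.015707963 rad, so 44.44 gradian = 44.44 * 0.015707963 = 0.69806189 rad. 1 hour = 3600 s, so 2.408 hour = 2.408 * 3600 = 8668.8 s. Combine: 0.69806189 rad / 8668.8 s = 8.0525781e-05 rad/s. 1 rpm = 0.10471976 rad/s, so 8.0525781e-05 rad/s = 8.0525781e-05 / 0.10471976 = 0.00076896456 rpm ≈ 0.000769 rpm (4 s.f.).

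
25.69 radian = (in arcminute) 8.832e+04. Check: 25.69 radian = 25.69 rad. 1 arcminute = 0.00029088821 rad, so 25.69 rad = 25.69 / 0.00029088821 = 88315.715 arcminute ≈ 8.832e+04 arcminute (4 s.f.).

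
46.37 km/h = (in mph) 1 km/h = 0.27777778 m/s, so 46.37 km/h = 46.37 * 0.27777778 = 12.880556 m/s. 1 mph = 0.44704 m/s, so 12.880556 m/s = 12.880556 / 0.44704 = 28.812982 mph ≈ 28.81 mph (4 s.f.). Final answer: 28.81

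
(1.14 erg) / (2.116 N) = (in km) 1 erg = 1e-07 J, so 1.14 erg = 1.14 * 1e-07 = 1.14e-07 J. 2.116 N is already in N. Combine: 1.14e-07 J / 2.116 N = 5.3875236e-08 m. 1 km = 1000 m, so 5.3875236e-08 m = 5.3875236e-08 / 1000 = 5.3875236e-11 km ≈ 5.388e-11 km (4 s.f.). Final answer: 5.388e-11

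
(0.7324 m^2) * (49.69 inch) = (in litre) 924.4. Check: 0.7324 m^2 is already in m^2. 1 inch = 0.0254 m, so 49.69 inch = 49.69 * 0.0254 = 1.262126 m. Combine: 0.7324 m^2 * 1.262126 m = 0.92438108 m^3. 1 litre = 0.001 m^3, so 0.92438108 m^3 = 0.92438108 / 0.001 = 924.38108 litre ≈ 924.4 litre (4 s.f.).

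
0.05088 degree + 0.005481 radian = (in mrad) 6.369. Check: 1 degree = 0.017453293 rad, so 0.05088 degree = 0.05088 * 0.017453293 = 0.00088802352 rad. 0.005481 radian = 0.005481 rad. Sum: 0.00088802352 + 0.005481 = 0.0063690235 rad. 1 mrad = 0.001 rad, so 0.0063690235 rad = 0.0063690235 / 0.001 = 6.3690235 mrad ≈ 6.369 mrad (4 s.f.).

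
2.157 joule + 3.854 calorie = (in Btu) 2.157 joule = 2.157 J. 1 calorie = 4.184 J, so 3.854 calorie = 3.854 * 4.184 = 16.125136 J. Sum: 2.157 + 16.125136 = 18.282136 J. 1 Btu = 1055.0559 J, so 18.282136 J = 18.282136 / 1055.0559 = 0.017328121 Btu ≈ 0.01733 Btu (4 s.f.). Final answer: 0.01733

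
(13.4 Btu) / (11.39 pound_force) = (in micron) 1 Btu = 1055.0559 J, so 13.4 Btu = 13.4 * 1055.0559 = 14137.748 J. 1 pound_force = 4.4482216 N, so 11.39 pound_force = 11.39 * 4.4482216 = 50.665244 N. Combine: 14137.748 J / 50.665244 N = 279.04234 m. 1 micron = 1e-06 m, so 279.04234 m = 279.04234 / 1e-06 = 2.7904234e+08 micron ≈ 2.79e+08 micron (4 s.f.). Final answer: 2.79e+08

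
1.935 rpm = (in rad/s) 0.2026. Check: 1 rpm = 0.10471976 rad/s, so 1.935 rpm = 1.935 * 0.10471976 = 0.20263273 rad/s. Result: 0.20263273 rad/s ≈ 0.2026 rad/s (4 s.f.).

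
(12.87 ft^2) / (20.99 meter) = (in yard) 1 ft^2 = 0.09290304 m^2, so 12.87 ft^2 = 12.87 * 0.09290304 = 1.1956621 m^2. 20.99 meter = 20.99 m. Combine: 1.1956621 m^2 / 20.99 m = 0.056963417 m. 1 yard = 0.9144 m, so 0.056963417 m = 0.056963417 / 0.9144 = 0.06229595 yard ≈ 0.0623 yard (4 s.f.). Final answer: 0.0623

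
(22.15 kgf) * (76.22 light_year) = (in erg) 1.566e+27. Check: 1 kgf = 9.80665 N, so 22.15 kgf = 22.15 * 9.80665 = 217.2173 N. 1 light_year = 9.4607305e+15 m, so 76.22 light_year = 76.22 * 9.4607305e+15 = 7.2109688e+17 m. Combine: 217.2173 N * 7.2109688e+17 m = 1.5663471e+20 J. 1 erg = 1e-07 J, so 1.5663471e+20 J = 1.5663471e+20 / 1e-07 = 1.5663471e+27 erg ≈ 1.566e+27 erg (4 s.f.).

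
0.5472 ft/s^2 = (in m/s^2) 1 ft/s^2 = 0.3048 m/s^2, so 0.5472 ft/s^2 = 0.5472 * 0.3048 = 0.16678656 m/s^2. Result: 0.16678656 m/s^2 ≈ 0.1668 m/s^2 (4 s.f.). Final answer: 0.1668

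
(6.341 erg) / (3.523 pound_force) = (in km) 4.046e-11. Check: 1 erg = 1e-07 J, so 6.341 erg = 6.341 * 1e-07 = 6.341e-07 J. 1 pound_force = 4.4482216 N, so 3.523 pound_force = 3.523 * 4.4482216 = 15.671085 N. Combine: 6.341e-07 J / 15.671085 N = 4.0463057e-08 m. 1 km = 1000 m, so 4.0463057e-08 m = 4.0463057e-08 / 1000 = 4.0463057e-11 km ≈ 4.046e-11 km (4 s.f.).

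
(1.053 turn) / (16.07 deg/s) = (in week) 3.9e-05. Check: 1 turn = 6.2831853 rad, so 1.053 turn = 1.053 * 6.2831853 = 6.6161941 rad. 1 deg/s = 0.017453293 rad/s, so 16.07 deg/s = 16.07 * 0.017453293 = 0.28047441 rad/s. Combine: 6.6161941 rad / 0.28047441 rad/s = 23.589297 s. 1 week = 604800 s, so 23.589297 s = 23.589297 / 604800 = 3.9003467e-05 week ≈ 3.9e-05 week (4 s.f.).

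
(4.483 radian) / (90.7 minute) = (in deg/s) 0.0472. Check: 4.483 radian = 4.483 rad. 1 minute = 60 s, so 90.7 minute = 90.7 * 60 = 5442 s. Combine: 4.483 rad / 5442 s = 0.00082377802 rad/s. 1 deg/s = 0.017453293 rad/s, so 0.00082377802 rad/s = 0.00082377802 / 0.017453293 = 0.047199004 deg/s ≈ 0.0472 deg/s (4 s.f.).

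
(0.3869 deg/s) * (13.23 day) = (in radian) 1 deg/s = 0.017453293 rad/s, so 0.3869 deg/s = 0.3869 * 0.017453293 = 0.0067526789 rad/s. 1 day = 86400 s, so 13.23 day = 13.23 * 86400 = 1143072 s. Combine: 0.0067526789 rad/s * 1143072 s = 7718.7981 rad. 7718.7981 rad = 7718.7981 radian ≈ 7719 radian (4 s.f.). Final answer: 7719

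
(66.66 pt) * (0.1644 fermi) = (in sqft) 1 pt = 0.00035277778 m, so 66.66 pt = 66.66 * 0.00035277778 = 0.023516167 m. 1 fermi = 1e-15 m, so 0.1644 fermi = 0.1644 * 1e-15 = 1.644e-16 m. Combine: 0.023516167 m * 1.644e-16 m = 3.8660578e-18 m^2. 1 sqft = 0.09290304 m^2, so 3.8660578e-18 m^2 = 3.8660578e-18 / 0.09290304 = 4.16139e-17 sqft ≈ 4.161e-17 sqft (4 s.f.). Final answer: 4.161e-17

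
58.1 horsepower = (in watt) 4.333e+04. Check: 1 horsepower = 745.69987 W, so 58.1 horsepower = 58.1 * 745.69987 = 43325.163 W. 43325.163 W = 43325.163 watt ≈ 4.333e+04 watt (4 s.f.).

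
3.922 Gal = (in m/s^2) 0.03922. Check: 1 Gal = 0.01 m/s^2, so 3.922 Gal = 3.922 * 0.01 = 0.03922 m/s^2. Result: 0.03922 m/s^2.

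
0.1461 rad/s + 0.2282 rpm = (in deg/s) 0.1461 rad/s is already in rad/s. 1 rpm = 0.10471976 rad/s, so 0.2282 rpm = 0.2282 * 0.10471976 = 0.023897048 rad/s. Sum: 0.1461 + 0.023897048 = 0.16999705 rad/s. 1 deg/s = 0.017453293 rad/s, so 0.16999705 rad/s = 0.16999705 / 0.017453293 = 9.7401134 deg/s ≈ 9.74 deg/s (4 s.f.). Final answer: 9.74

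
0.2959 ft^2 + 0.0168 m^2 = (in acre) 1.094e-05. Check: 1 ft^2 = 0.09290304 m^2, so 0.2959 ft^2 = 0.2959 * 0.09290304 = 0.02749001 m^2. 0.0168 m^2 is already in m^2. Sum: 0.02749001 + 0.0168 = 0.04429001 m^2. 1 acre = 4046.8564 m^2, so 0.04429001 m^2 = 0.04429001 / 4046.8564 = 1.09443e-05 acre ≈ 1.094e-05 acre (4 s.f.).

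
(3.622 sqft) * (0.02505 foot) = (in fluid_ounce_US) 86.88. Check: 1 sqft = 0.09290304 m^2, so 3.622 sqft = 3.622 * 0.09290304 = 0.33649481 m^2. 1 foot = 0.3048 m, so 0.02505 foot = 0.02505 * 0.3048 = 0.00763524 m. Combine: 0.33649481 m^2 * 0.00763524 m = 0.0025692186 m^3. 1 fluid_ounce_US = 2.957353e-05 m^3, so 0.0025692186 m^3 = 0.0025692186 / 2.957353e-05 = 86.875617 fluid_ounce_US ≈ 86.88 fluid_ounce_US (4 s.f.).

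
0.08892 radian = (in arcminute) 0.08892 radian = 0.08892 rad. 1 arcminute = 0.00029088821 rad, so 0.08892 rad = 0.08892 / 0.00029088821 = 305.68444 arcminute ≈ 305.7 arcminute (4 s.f.). Final answer: 305.7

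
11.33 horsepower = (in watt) 8449. Check: 1 horsepower = 745.69987 W, so 11.33 horsepower = 11.33 * 745.69987 = 8448.7795 W. 8448.7795 W = 8448.7795 watt ≈ 8449 watt (4 s.f.).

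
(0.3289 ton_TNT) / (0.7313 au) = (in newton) 1 ton_TNT = 4.184e+09 J, so 0.3289 ton_TNT = 0.3289 * 4.184e+09 = 1.3761176e+09 J. 1 au = 1.4959787e+11 m, so 0.7313 au = 0.7313 * 1.4959787e+11 = 1.0940092e+11 m. Combine: 1.3761176e+09 J / 1.0940092e+11 m = 0.012578665 N. 0.012578665 N = 0.012578665 newton ≈ 0.01258 newton (4 s.f.). Final answer: 0.01258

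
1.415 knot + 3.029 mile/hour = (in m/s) 2.082. Check: 1 knot = 0.51444444 m/s, so 1.415 knot = 1.415 * 0.51444444 = 0.72793889 m/s. 1 mile/hour = 0.44704 m/s, so 3.029 mile/hour = 3.029 * 0.44704 = 1.3540842 m/s. Sum: 0.72793889 + 1.3540842 = 2.082023 m/s. Result: 2.082023 m/s ≈ 2.082 m/s (4 s.f.).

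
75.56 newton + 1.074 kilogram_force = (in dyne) 8.609e+06. Check: 75.56 newton = 75.56 N. 1 kilogram_force = 9.80665 N, so 1.074 kilogram_force = 1.074 * 9.80665 = 10.532342 N. Sum: 75.56 + 10.532342 = 86.092342 N. 1 dyne = 1e-05 N, so 86.092342 N = 86.092342 / 1e-05 = 8609234.2 dyne ≈ 8.609e+06 dyne (4 s.f.).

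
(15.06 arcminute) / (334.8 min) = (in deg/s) 1 arcminute = 0.00029088821 rad, so 15.06 arcminute = 15.06 * 0.00029088821 = 0.0043807764 rad. 1 min = 60 s, so 334.8 min = 334.8 * 60 = 20088 s. Combine: 0.0043807764 rad / 20088 s = 2.1807927e-07 rad/s. 1 deg/s = 0.017453293 rad/s, so 2.1807927e-07 rad/s = 2.1807927e-07 / 0.017453293 = 1.2495022e-05 deg/s ≈ 1.25e-05 deg/s (4 s.f.). Final answer: 1.25e-05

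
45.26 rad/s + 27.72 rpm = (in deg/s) 45.26 rad/s is already in rad/s. 1 rpm = 0.10471976 rad/s, so 27.72 rpm = 27.72 * 0.10471976 = 2.9028316 rad/s. Sum: 45.26 + 2.9028316 = 48.162832 rad/s. 1 deg/s = 0.017453293 rad/s, so 48.162832 rad/s = 48.162832 / 0.017453293 = 2759.527 deg/s ≈ 2760 deg/s (4 s.f.). Final answer: 2760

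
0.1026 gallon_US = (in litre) 0.3884. Check: 1 gallon_US = 0.0037854118 m^3, so 0.1026 gallon_US = 0.1026 * 0.0037854118 = 0.00038838325 m^3. 1 litre = 0.001 m^3, so 0.00038838325 m^3 = 0.00038838325 / 0.001 = 0.38838325 litre ≈ 0.3884 litre (4 s.f.).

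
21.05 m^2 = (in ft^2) 1 ft^2 = 0.09290304 m^2, so 21.05 m^2 = 21.05 / 0.09290304 = 226.58031 ft^2 ≈ 226.6 ft^2 (4 s.f.). Final answer: 226.6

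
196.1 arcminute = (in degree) 1 arcminute = 0.00029088821 rad, so 196.1 arcminute = 196.1 * 0.00029088821 = 0.057043178 rad. 1 degree = 0.017453293 rad, so 0.057043178 rad = 0.057043178 / 0.017453293 = 3.2683333 degree ≈ 3.268 degree (4 s.f.). Final answer: 3.268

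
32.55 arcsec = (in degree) 1 arcsec = 4.8481368e-06 rad, so 32.55 arcsec = 32.55 * 4.8481368e-06 = 0.00015780685 rad. 1 degree = 0.017453293 rad, so 0.00015780685 rad = 0.00015780685 / 0.017453293 = 0.0090416667 degree ≈ 0.009042 degree (4 s.f.). Final answer: 0.009042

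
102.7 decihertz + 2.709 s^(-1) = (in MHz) 1 decihertz = 0.1 Hz, so 102.7 decihertz = 102.7 * 0.1 = 10.27 Hz. 2.709 s^(-1) = 2.709 Hz. Sum: 10.27 + 2.709 = 12.979 Hz. 1 MHz = 1000000 Hz, so 12.979 Hz = 12.979 / 1000000 = 1.2979e-05 MHz ≈ 1.298e-05 MHz (4 s.f.). Final answer: 1.298e-05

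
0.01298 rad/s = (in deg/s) 0.7437. Check: 1 deg/s = 0.017453293 rad/s, so 0.01298 rad/s = 0.01298 / 0.017453293 = 0.74369922 deg/s ≈ 0.7437 deg/s (4 s.f.).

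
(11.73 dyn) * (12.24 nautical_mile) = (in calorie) 0.6355. Check: 1 dyn = 1e-05 N, so 11.73 dyn = 11.73 * 1e-05 = 0.0001173 N. 1 nautical_mile = 1852 m, so 12.24 nautical_mile = 12.24 * 1852 = 22668.48 m. Combine: 0.0001173 N * 22668.48 m = 2.6590127 J. 1 calorie = 4.184 J, so 2.6590127 J = 2.6590127 / 4.184 = 0.63551929 calorie ≈ 0.6355 calorie (4 s.f.).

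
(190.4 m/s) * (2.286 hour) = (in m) 190.4 m/s is already in m/s. 1 hour = 3600 s, so 2.286 hour = 2.286 * 3600 = 8229.6 s. Combine: 190.4 m/s * 8229.6 s = 1566915.8 m. Result: 1566915.8 m ≈ 1.567e+06 m (4 s.f.). Final answer: 1.567e+06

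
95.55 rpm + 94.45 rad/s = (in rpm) 997.5. Check: 1 rpm = 0.10471976 rad/s, so 95.55 rpm = 95.55 * 0.10471976 = 10.005973 rad/s. 94.45 rad/s is already in rad/s. Sum: 10.005973 + 94.45 = 104.45597 rad/s. 1 rpm = 0.10471976 rad/s, so 104.45597 rad/s = 104.45597 / 0.10471976 = 997.48106 rpm ≈ 997.5 rpm (4 s.f.).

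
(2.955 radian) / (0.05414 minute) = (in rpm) 8.687. Check: 2.955 radian = 2.955 rad. 1 minute = 60 s, so 0.05414 minute = 0.05414 * 60 = 3.2484 s. Combine: 2.955 rad / 3.2484 s = 0.90967861 rad/s. 1 rpm = 0.10471976 rad/s, so 0.90967861 rad/s = 0.90967861 / 0.10471976 = 8.6867909 rpm ≈ 8.687 rpm (4 s.f.).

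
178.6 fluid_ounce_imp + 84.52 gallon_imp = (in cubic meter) 0.3893. Check: 1 fluid_ounce_imp = 2.8413063e-05 m^3, so 178.6 fluid_ounce_imp = 178.6 * 2.8413063e-05 = 0.005074573 m^3. 1 gallon_imp = 0.00454609 m^3, so 84.52 gallon_imp = 84.52 * 0.00454609 = 0.38423553 m^3. Sum: 0.005074573 + 0.38423553 = 0.3893101 m^3. 0.3893101 m^3 = 0.3893101 cubic meter ≈ 0.3893 cubic meter (4 s.f.).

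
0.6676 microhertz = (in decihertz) 6.676e-06. Check: 1 microhertz = 1e-06 Hz, so 0.6676 microhertz = 0.6676 * 1e-06 = 6.676e-07 Hz. 1 decihertz = 0.1 Hz, so 6.676e-07 Hz = 6.676e-07 / 0.1 = 6.676e-06 decihertz.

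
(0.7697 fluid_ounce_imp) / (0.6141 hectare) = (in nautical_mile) 1.923e-12. Check: 1 fluid_ounce_imp = 2.8413063e-05 m^3, so 0.7697 fluid_ounce_imp = 0.7697 * 2.8413063e-05 = 2.1869534e-05 m^3. 1 hectare = 10000 m^2, so 0.6141 hectare = 0.6141 * 10000 = 6141 m^2. Combine: 2.1869534e-05 m^3 / 6141 m^2 = 3.5612334e-09 m. 1 nautical_mile = 1852 m, so 3.5612334e-09 m = 3.5612334e-09 / 1852 = 1.9229122e-12 nautical_mile ≈ 1.923e-12 nautical_mile (4 s.f.).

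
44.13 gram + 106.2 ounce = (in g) 3055. Check: 1 gram = 0.001 kg, so 44.13 gram = 44.13 * 0.001 = 0.04413 kg. 1 ounce = 0.028349523 kg, so 106.2 ounce = 106.2 * 0.028349523 = 3.0107194 kg. Sum: 0.04413 + 3.0107194 = 3.0548494 kg. 1 g = 0.001 kg, so 3.0548494 kg = 3.0548494 / 0.001 = 3054.8494 g ≈ 3055 g (4 s.f.).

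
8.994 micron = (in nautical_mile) 1 micron = 1e-06 m, so 8.994 micron = 8.994 * 1e-06 = 8.994e-06 m. 1 nautical_mile = 1852 m, so 8.994e-06 m = 8.994e-06 / 1852 = 4.8563715e-09 nautical_mile ≈ 4.856e-09 nautical_mile (4 s.f.). Final answer: 4.856e-09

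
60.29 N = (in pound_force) 1 pound_force = 4.4482216 N, so 60.29 N = 60.29 / 4.4482216 = 13.553731 pound_force ≈ 13.55 pound_force (4 s.f.). Final answer: 13.55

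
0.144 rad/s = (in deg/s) 8.251. Check: 1 deg/s = 0.017453293 rad/s, so 0.144 rad/s = 0.144 / 0.017453293 = 8.2505922 deg/s ≈ 8.251 deg/s (4 s.f.).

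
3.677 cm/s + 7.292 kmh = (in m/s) 2.062. Check: 1 cm/s = 0.01 m/s, so 3.677 cm/s = 3.677 * 0.01 = 0.03677 m/s. 1 kmh = 0.27777778 m/s, so 7.292 kmh = 7.292 * 0.27777778 = 2.0255556 m/s. Sum: 0.03677 + 2.0255556 = 2.0623256 m/s. Result: 2.0623256 m/s ≈ 2.062 m/s (4 s.f.).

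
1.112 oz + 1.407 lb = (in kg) 1 oz = 0.028349523 kg, so 1.112 oz = 1.112 * 0.028349523 = 0.03152467 kg. 1 lb = 0.45359237 kg, so 1.407 lb = 1.407 * 0.45359237 = 0.63820446 kg. Sum: 0.03152467 + 0.63820446 = 0.66972913 kg. Result: 0.66972913 kg ≈ 0.6697 kg (4 s.f.). Final answer: 0.6697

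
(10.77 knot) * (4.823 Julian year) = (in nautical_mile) 1 knot = 0.51444444 m/s, so 10.77 knot = 10.77 * 0.51444444 = 5.5405667 m/s. 1 Julian year = 31557600 s, so 4.823 Julian year = 4.823 * 31557600 = 1.522023e+08 s. Combine: 5.5405667 m/s * 1.522023e+08 s = 8.4328702e+08 m. 1 nautical_mile = 1852 m, so 8.4328702e+08 m = 8.4328702e+08 / 1852 = 455338.56 nautical_mile ≈ 4.553e+05 nautical_mile (4 s.f.). Final answer: 4.553e+05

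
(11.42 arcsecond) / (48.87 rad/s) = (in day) 1.311e-11. Check: 1 arcsecond = 4.8481368e-06 rad, so 11.42 arcsecond = 11.42 * 4.8481368e-06 = 5.5365722e-05 rad. 48.87 rad/s is already in rad/s. Combine: 5.5365722e-05 rad / 48.87 rad/s = 1.1329184e-06 s. 1 day = 86400 s, so 1.1329184e-06 s = 1.1329184e-06 / 86400 = 1.3112482e-11 day ≈ 1.311e-11 day (4 s.f.).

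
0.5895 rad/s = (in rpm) 5.629. Check: 1 rpm = 0.10471976 rad/s, so 0.5895 rad/s = 0.5895 / 0.10471976 = 5.6293103 rpm ≈ 5.629 rpm (4 s.f.).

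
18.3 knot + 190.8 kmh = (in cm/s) 1 knot = 0.51444444 m/s, so 18.3 knot = 18.3 * 0.51444444 = 9.4143333 m/s. 1 kmh = 0.27777778 m/s, so 190.8 kmh = 190.8 * 0.27777778 = 53 m/s. Sum: 9.4143333 + 53 = 62.414333 m/s. 1 cm/s = 0.01 m/s, so 62.414333 m/s = 62.414333 / 0.01 = 6241.4333 cm/s ≈ 6241 cm/s (4 s.f.). Final answer: 6241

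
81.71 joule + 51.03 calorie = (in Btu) 81.71 joule = 81.71 J. 1 calorie = 4.184 J, so 51.03 calorie = 51.03 * 4.184 = 213.50952 J. Sum: 81.71 + 213.50952 = 295.21952 J. 1 Btu = 1055.0559 J, so 295.21952 J = 295.21952 / 1055.0559 = 0.27981412 Btu ≈ 0.2798 Btu (4 s.f.). Final answer: 0.2798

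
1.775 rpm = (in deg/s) 1 rpm = 0.10471976 rad/s, so 1.775 rpm = 1.775 * 0.10471976 = 0.18587757 rad/s. 1 deg/s = 0.017453293 rad/s, so 0.18587757 rad/s = 0.18587757 / 0.017453293 = 10.65 deg/s. Final answer: 10.65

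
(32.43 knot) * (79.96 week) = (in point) 1 knot = 0.51444444 m/s, so 32.43 knot = 32.43 * 0.51444444 = 16.683433 m/s. 1 week = 604800 s, so 79.96 week = 79.96 * 604800 = 48359808 s. Combine: 16.683433 m/s * 48359808 s = 8.0680763e+08 m. 1 point = 0.00035277778 m, so 8.0680763e+08 m = 8.0680763e+08 / 0.00035277778 = 2.2870138e+12 point ≈ 2.287e+12 point (4 s.f.). Final answer: 2.287e+12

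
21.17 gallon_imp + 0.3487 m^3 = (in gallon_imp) 97.87. Check: 1 gallon_imp = 0.00454609 m^3, so 21.17 gallon_imp = 21.17 * 0.00454609 = 0.096240725 m^3. 0.3487 m^3 is already in m^3. Sum: 0.096240725 + 0.3487 = 0.44494073 m^3. 1 gallon_imp = 0.00454609 m^3, so 0.44494073 m^3 = 0.44494073 / 0.00454609 = 97.873277 gallon_imp ≈ 97.87 gallon_imp (4 s.f.).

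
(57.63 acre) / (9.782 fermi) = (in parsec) 772.7. Check: 1 acre = 4046.8564 m^2, so 57.63 acre = 57.63 * 4046.8564 = 233220.34 m^2. 1 fermi = 1e-15 m, so 9.782 fermi = 9.782 * 1e-15 = 9.782e-15 m. Combine: 233220.34 m^2 / 9.782e-15 m = 2.3841784e+19 m. 1 parsec = 3.0856776e+16 m, so 2.3841784e+19 m = 2.3841784e+19 / 3.0856776e+16 = 772.65961 parsec ≈ 772.7 parsec (4 s.f.).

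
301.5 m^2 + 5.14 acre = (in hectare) 301.5 m^2 is already in m^2. 1 acre = 4046.8564 m^2, so 5.14 acre = 5.14 * 4046.8564 = 20800.842 m^2. Sum: 301.5 + 20800.842 = 21102.342 m^2. 1 hectare = 10000 m^2, so 21102.342 m^2 = 21102.342 / 10000 = 2.1102342 hectare ≈ 2.11 hectare (4 s.f.). Final answer: 2.11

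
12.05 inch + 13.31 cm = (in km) 1 inch = 0.0254 m, so 12.05 inch = 12.05 * 0.0254 = 0.30607 m. 1 cm = 0.01 m, so 13.31 cm = 13.31 * 0.01 = 0.1331 m. Sum: 0.30607 + 0.1331 = 0.43917 m. 1 km = 1000 m, so 0.43917 m = 0.43917 / 1000 = 0.00043917 km ≈ 0.0004392 km (4 s.f.). Final answer: 0.0004392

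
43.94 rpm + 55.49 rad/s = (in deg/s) 1 rpm = 0.10471976 rad/s, so 43.94 rpm = 43.94 * 0.10471976 = 4.601386 rad/s. 55.49 rad/s is already in rad/s. Sum: 4.601386 + 55.49 = 60.091386 rad/s. 1 deg/s = 0.017453293 rad/s, so 60.091386 rad/s = 60.091386 / 0.017453293 = 3442.9828 deg/s ≈ 3443 deg/s (4 s.f.). Final answer: 3443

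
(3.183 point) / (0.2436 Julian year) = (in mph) 3.267e-10. Check: 1 point = 0.00035277778 m, so 3.183 point = 3.183 * 0.00035277778 = 0.0011228917 m. 1 Julian year = 31557600 s, so 0.2436 Julian year = 0.2436 * 31557600 = 7687431.4 s. Combine: 0.0011228917 m / 7687431.4 s = 1.4606851e-10 m/s. 1 mph = 0.44704 m/s, so 1.4606851e-10 m/s = 1.4606851e-10 / 0.44704 = 3.2674596e-10 mph ≈ 3.267e-10 mph (4 s.f.).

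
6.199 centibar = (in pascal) 6199. Check: 1 centibar = 1000 Pa, so 6.199 centibar = 6.199 * 1000 = 6199 Pa. 6199 Pa = 6199 pascal.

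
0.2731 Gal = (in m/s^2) 0.002731. Check: 1 Gal = 0.01 m/s^2, so 0.2731 Gal = 0.2731 * 0.01 = 0.002731 m/s^2. Result: 0.002731 m/s^2.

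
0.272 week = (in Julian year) 1 week = 604800 s, so 0.272 week = 0.272 * 604800 = 164505.6 s. 1 Julian year = 31557600 s, so 164505.6 s = 164505.6 / 31557600 = 0.0052128679 Julian year ≈ 0.005213 Julian year (4 s.f.). Final answer: 0.005213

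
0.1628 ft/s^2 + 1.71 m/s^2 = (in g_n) 1 ft/s^2 = 0.3048 m/s^2, so 0.1628 ft/s^2 = 0.1628 * 0.3048 = 0.04962144 m/s^2. 1.71 m/s^2 is already in m/s^2. Sum: 0.04962144 + 1.71 = 1.7596214 m/s^2. 1 g_n = 9.80665 m/s^2, so 1.7596214 m/s^2 = 1.7596214 / 9.80665 = 0.17943145 g_n ≈ 0.1794 g_n (4 s.f.). Final answer: 0.1794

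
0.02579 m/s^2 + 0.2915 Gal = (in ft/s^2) 0.02579 m/s^2 is already in m/s^2. 1 Gal = 0.01 m/s^2, so 0.2915 Gal = 0.2915 * 0.01 = 0.002915 m/s^2. Sum: 0.02579 + 0.002915 = 0.028705 m/s^2. 1 ft/s^2 = 0.3048 m/s^2, so 0.028705 m/s^2 = 0.028705 / 0.3048 = 0.094176509 ft/s^2 ≈ 0.09418 ft/s^2 (4 s.f.). Final answer: 0.09418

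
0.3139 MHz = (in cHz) 1 MHz = 1000000 Hz, so 0.3139 MHz = 0.3139 * 1000000 = 313900 Hz. 1 cHz = 0.01 Hz, so 313900 Hz = 313900 / 0.01 = 31390000 cHz ≈ 3.139e+07 cHz (4 s.f.). Final answer: 3.139e+07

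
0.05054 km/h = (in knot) 1 km/h = 0.27777778 m/s, so 0.05054 km/h = 0.05054 * 0.27777778 = 0.014038889 m/s. 1 knot = 0.51444444 m/s, so 0.014038889 m/s = 0.014038889 / 0.51444444 = 0.027289417 knot ≈ 0.02729 knot (4 s.f.). Final answer: 0.02729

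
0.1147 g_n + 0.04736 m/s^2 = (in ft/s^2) 1 g_n = 9.80665 m/s^2, so 0.1147 g_n = 0.1147 * 9.80665 = 1.1248228 m/s^2. 0.04736 m/s^2 is already in m/s^2. Sum: 1.1248228 + 0.04736 = 1.1721828 m/s^2. 1 ft/s^2 = 0.3048 m/s^2, so 1.1721828 m/s^2 = 1.1721828 / 0.3048 = 3.8457439 ft/s^2 ≈ 3.846 ft/s^2 (4 s.f.). Final answer: 3.846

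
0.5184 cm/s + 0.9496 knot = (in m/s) 1 cm/s = 0.01 m/s, so 0.5184 cm/s = 0.5184 * 0.01 = 0.005184 m/s. 1 knot = 0.51444444 m/s, so 0.9496 knot = 0.9496 * 0.51444444 = 0.48851644 m/s. Sum: 0.005184 + 0.48851644 = 0.49370044 m/s. Result: 0.49370044 m/s ≈ 0.4937 m/s (4 s.f.). Final answer: 0.4937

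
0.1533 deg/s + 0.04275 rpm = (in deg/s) 0.4098. Check: 1 deg/s = 0.017453293 rad/s, so 0.1533 deg/s = 0.1533 * 0.017453293 = 0.0026755897 rad/s. 1 rpm = 0.10471976 rad/s, so 0.04275 rpm = 0.04275 * 0.10471976 = 0.0044767695 rad/s. Sum: 0.0026755897 + 0.0044767695 = 0.0071523593 rad/s. 1 deg/s = 0.017453293 rad/s, so 0.0071523593 rad/s = 0.0071523593 / 0.017453293 = 0.4098 deg/s.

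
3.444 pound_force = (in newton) 1 pound_force = 4.4482216 N, so 3.444 pound_force = 3.444 * 4.4482216 = 15.319675 N. 15.319675 N = 15.319675 newton ≈ 15.32 newton (4 s.f.). Final answer: 15.32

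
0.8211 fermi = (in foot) 1 fermi = 1e-15 m, so 0.8211 fermi = 0.8211 * 1e-15 = 8.211e-16 m. 1 foot = 0.3048 m, so 8.211e-16 m = 8.211e-16 / 0.3048 = 2.6938976e-15 foot ≈ 2.694e-15 foot (4 s.f.). Final answer: 2.694e-15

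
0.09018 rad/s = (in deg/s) 5.167. Check: 1 deg/s = 0.017453293 rad/s, so 0.09018 rad/s = 0.09018 / 0.017453293 = 5.1669334 deg/s ≈ 5.167 deg/s (4 s.f.).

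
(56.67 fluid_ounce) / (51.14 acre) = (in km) 8.098e-12. Check: 1 fluid_ounce = 2.957353e-05 m^3, so 56.67 fluid_ounce = 56.67 * 2.957353e-05 = 0.0016759319 m^3. 1 acre = 4046.8564 m^2, so 51.14 acre = 51.14 * 4046.8564 = 206956.24 m^2. Combine: 0.0016759319 m^3 / 206956.24 m^2 = 8.0980015e-09 m. 1 km = 1000 m, so 8.0980015e-09 m = 8.0980015e-09 / 1000 = 8.0980015e-12 km ≈ 8.098e-12 km (4 s.f.).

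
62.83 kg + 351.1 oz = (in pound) 160.5. Check: 62.83 kg is already in kg. 1 oz = 0.028349523 kg, so 351.1 oz = 351.1 * 0.028349523 = 9.9535176 kg. Sum: 62.83 + 9.9535176 = 72.783518 kg. 1 pound = 0.45359237 kg, so 72.783518 kg = 72.783518 / 0.45359237 = 160.46019 pound ≈ 160.5 pound (4 s.f.).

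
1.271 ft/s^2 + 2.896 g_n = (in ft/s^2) 94.45. Check: 1 ft/s^2 = 0.3048 m/s^2, so 1.271 ft/s^2 = 1.271 * 0.3048 = 0.3874008 m/s^2. 1 g_n = 9.80665 m/s^2, so 2.896 g_n = 2.896 * 9.80665 = 28.400058 m/s^2. Sum: 0.3874008 + 28.400058 = 28.787459 m/s^2. 1 ft/s^2 = 0.3048 m/s^2, so 28.787459 m/s^2 = 28.787459 / 0.3048 = 94.447045 ft/s^2 ≈ 94.45 ft/s^2 (4 s.f.).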